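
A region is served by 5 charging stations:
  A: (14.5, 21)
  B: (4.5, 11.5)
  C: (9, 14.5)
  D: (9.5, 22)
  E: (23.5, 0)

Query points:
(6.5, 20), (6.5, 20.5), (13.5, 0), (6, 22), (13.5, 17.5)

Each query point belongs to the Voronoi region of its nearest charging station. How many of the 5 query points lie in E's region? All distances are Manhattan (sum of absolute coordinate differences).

(6.5, 20) — d to each: A:9, B:10.5, C:8, D:5, E:37 → nearest is D
(6.5, 20.5) — d to each: A:8.5, B:11, C:8.5, D:4.5, E:37.5 → nearest is D
(13.5, 0) — d to each: A:22, B:20.5, C:19, D:26, E:10 → nearest is E
(6, 22) — d to each: A:9.5, B:12, C:10.5, D:3.5, E:39.5 → nearest is D
(13.5, 17.5) — d to each: A:4.5, B:15, C:7.5, D:8.5, E:27.5 → nearest is A
1 of the 5 points has E as nearest.

1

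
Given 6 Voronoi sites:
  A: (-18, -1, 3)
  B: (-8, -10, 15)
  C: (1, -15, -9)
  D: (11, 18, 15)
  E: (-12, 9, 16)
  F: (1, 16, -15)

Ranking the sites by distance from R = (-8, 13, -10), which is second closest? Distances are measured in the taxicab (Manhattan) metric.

E

d(R,A) = 10 + 14 + 13 = 37
d(R,B) = 0 + 23 + 25 = 48
d(R,C) = 9 + 28 + 1 = 38
d(R,D) = 19 + 5 + 25 = 49
d(R,E) = 4 + 4 + 26 = 34
d(R,F) = 9 + 3 + 5 = 17
Sorted ascending: F, E, A, … — the second-nearest is E.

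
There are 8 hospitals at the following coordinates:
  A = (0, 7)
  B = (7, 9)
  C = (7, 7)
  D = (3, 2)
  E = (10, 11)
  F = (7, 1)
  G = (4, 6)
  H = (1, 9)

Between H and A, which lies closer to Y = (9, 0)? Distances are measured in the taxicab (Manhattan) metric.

A

d(Y,H) = |9−1| + |0−9| = 8 + 9 = 17
d(Y,A) = |9−0| + |0−7| = 9 + 7 = 16
17 > 16, so A is closer.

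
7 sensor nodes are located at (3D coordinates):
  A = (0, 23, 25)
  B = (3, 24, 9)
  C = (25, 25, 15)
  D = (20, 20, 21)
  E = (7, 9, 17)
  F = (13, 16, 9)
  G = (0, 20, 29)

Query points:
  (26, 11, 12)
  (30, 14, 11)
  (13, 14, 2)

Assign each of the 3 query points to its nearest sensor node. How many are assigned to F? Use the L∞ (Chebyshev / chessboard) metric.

1

(26, 11, 12) — d to each: A:26, B:23, C:14, D:9, E:19, F:13, G:26 → nearest is D
(30, 14, 11) — d to each: A:30, B:27, C:11, D:10, E:23, F:17, G:30 → nearest is D
(13, 14, 2) — d to each: A:23, B:10, C:13, D:19, E:15, F:7, G:27 → nearest is F
1 of the 3 points has F as nearest.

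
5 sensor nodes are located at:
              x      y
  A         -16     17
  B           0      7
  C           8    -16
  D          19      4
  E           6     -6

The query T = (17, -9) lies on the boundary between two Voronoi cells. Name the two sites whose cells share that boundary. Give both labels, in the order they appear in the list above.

C and E

Squared distances from T to each site:
|TA|² = (17−(-16))² + (-9−17)² = 1089 + 676 = 1765
|TB|² = (17−0)² + (-9−7)² = 289 + 256 = 545
|TC|² = (17−8)² + (-9−(-16))² = 81 + 49 = 130
|TD|² = (17−19)² + (-9−4)² = 4 + 169 = 173
|TE|² = (17−6)² + (-9−(-6))² = 121 + 9 = 130
T is equidistant from C and E (both at squared distance 130), and every other site is strictly farther — so T lies on the C–E Voronoi edge.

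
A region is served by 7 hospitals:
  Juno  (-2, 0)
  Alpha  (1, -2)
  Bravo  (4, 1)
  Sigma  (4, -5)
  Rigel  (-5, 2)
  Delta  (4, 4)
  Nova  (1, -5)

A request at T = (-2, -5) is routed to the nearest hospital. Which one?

Since √ is increasing, it suffices to compare squared distances:
d²(T, Juno) = (-2−(-2))² + (-5−0)² = 0 + 25 = 25
d²(T, Alpha) = (-2−1)² + (-5−(-2))² = 9 + 9 = 18
d²(T, Bravo) = (-2−4)² + (-5−1)² = 36 + 36 = 72
d²(T, Sigma) = (-2−4)² + (-5−(-5))² = 36 + 0 = 36
d²(T, Rigel) = (-2−(-5))² + (-5−2)² = 9 + 49 = 58
d²(T, Delta) = (-2−4)² + (-5−4)² = 36 + 81 = 117
d²(T, Nova) = (-2−1)² + (-5−(-5))² = 9 + 0 = 9
The smallest is to Nova, so T lies in the Voronoi region of Nova.

Nova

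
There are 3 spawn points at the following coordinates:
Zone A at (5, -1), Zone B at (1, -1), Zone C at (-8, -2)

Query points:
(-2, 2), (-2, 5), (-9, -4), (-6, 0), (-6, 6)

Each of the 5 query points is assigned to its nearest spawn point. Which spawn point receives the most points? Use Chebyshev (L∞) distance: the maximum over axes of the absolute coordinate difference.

Zone B

(-2, 2) — d to each: Zone A:7, Zone B:3, Zone C:6 → nearest is Zone B
(-2, 5) — d to each: Zone A:7, Zone B:6, Zone C:7 → nearest is Zone B
(-9, -4) — d to each: Zone A:14, Zone B:10, Zone C:2 → nearest is Zone C
(-6, 0) — d to each: Zone A:11, Zone B:7, Zone C:2 → nearest is Zone C
(-6, 6) — d to each: Zone A:11, Zone B:7, Zone C:8 → nearest is Zone B
Tally — Zone B:3, Zone C:2. Zone B captures the most (3).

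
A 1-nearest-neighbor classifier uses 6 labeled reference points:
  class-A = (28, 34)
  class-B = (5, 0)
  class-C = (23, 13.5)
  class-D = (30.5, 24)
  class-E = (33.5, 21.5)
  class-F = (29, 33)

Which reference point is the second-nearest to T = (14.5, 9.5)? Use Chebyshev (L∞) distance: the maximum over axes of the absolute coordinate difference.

class-B

d(T, class-A) = max(13.5, 24.5) = 24.5
d(T, class-B) = max(9.5, 9.5) = 9.5
d(T, class-C) = max(8.5, 4) = 8.5
d(T, class-D) = max(16, 14.5) = 16
d(T, class-E) = max(19, 12) = 19
d(T, class-F) = max(14.5, 23.5) = 23.5
Sorted ascending: class-C, class-B, class-D, … — the second-nearest is class-B.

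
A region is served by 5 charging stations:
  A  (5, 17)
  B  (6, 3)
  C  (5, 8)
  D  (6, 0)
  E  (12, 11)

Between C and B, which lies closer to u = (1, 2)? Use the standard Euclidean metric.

B

Compare squared distances:
|uC|² = (1−5)² + (2−8)² = 16 + 36 = 52
|uB|² = (1−6)² + (2−3)² = 25 + 1 = 26
52 > 26, so B is closer.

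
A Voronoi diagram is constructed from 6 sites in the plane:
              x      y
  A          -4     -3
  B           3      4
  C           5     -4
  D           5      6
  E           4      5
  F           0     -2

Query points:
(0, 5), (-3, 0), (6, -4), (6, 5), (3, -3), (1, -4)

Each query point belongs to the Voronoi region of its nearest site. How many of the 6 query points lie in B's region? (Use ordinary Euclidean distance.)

1

(0, 5) — d² to each: A:80, B:10, C:106, D:26, E:16, F:49 → nearest is B
(-3, 0) — d² to each: A:10, B:52, C:80, D:100, E:74, F:13 → nearest is A
(6, -4) — d² to each: A:101, B:73, C:1, D:101, E:85, F:40 → nearest is C
(6, 5) — d² to each: A:164, B:10, C:82, D:2, E:4, F:85 → nearest is D
(3, -3) — d² to each: A:49, B:49, C:5, D:85, E:65, F:10 → nearest is C
(1, -4) — d² to each: A:26, B:68, C:16, D:116, E:90, F:5 → nearest is F
1 of the 6 points has B as nearest.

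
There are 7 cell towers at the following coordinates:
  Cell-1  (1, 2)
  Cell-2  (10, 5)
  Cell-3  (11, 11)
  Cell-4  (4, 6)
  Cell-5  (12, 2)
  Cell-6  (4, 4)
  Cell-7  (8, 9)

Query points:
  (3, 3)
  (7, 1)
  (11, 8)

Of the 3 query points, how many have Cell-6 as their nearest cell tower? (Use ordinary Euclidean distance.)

(3, 3) — d² to each: Cell-1:5, Cell-2:53, Cell-3:128, Cell-4:10, Cell-5:82, Cell-6:2, Cell-7:61 → nearest is Cell-6
(7, 1) — d² to each: Cell-1:37, Cell-2:25, Cell-3:116, Cell-4:34, Cell-5:26, Cell-6:18, Cell-7:65 → nearest is Cell-6
(11, 8) — d² to each: Cell-1:136, Cell-2:10, Cell-3:9, Cell-4:53, Cell-5:37, Cell-6:65, Cell-7:10 → nearest is Cell-3
2 of the 3 points have Cell-6 as nearest.

2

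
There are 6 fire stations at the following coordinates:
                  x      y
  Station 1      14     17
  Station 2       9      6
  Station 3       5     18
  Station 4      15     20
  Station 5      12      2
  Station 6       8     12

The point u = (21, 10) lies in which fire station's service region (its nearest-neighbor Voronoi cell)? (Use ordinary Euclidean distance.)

Station 1

Squared Euclidean distances:
d²(u, Station 1) = (21−14)² + (10−17)² = 49 + 49 = 98
d²(u, Station 2) = (21−9)² + (10−6)² = 144 + 16 = 160
d²(u, Station 3) = (21−5)² + (10−18)² = 256 + 64 = 320
d²(u, Station 4) = (21−15)² + (10−20)² = 36 + 100 = 136
d²(u, Station 5) = (21−12)² + (10−2)² = 81 + 64 = 145
d²(u, Station 6) = (21−8)² + (10−12)² = 169 + 4 = 173
The smallest is to Station 1, so u lies in the Voronoi region of Station 1.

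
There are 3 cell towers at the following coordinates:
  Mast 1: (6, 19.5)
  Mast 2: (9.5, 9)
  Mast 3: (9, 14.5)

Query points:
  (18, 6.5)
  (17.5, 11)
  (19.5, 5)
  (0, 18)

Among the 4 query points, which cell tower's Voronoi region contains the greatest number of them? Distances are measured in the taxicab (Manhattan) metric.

(18, 6.5) — d to each: Mast 1:25, Mast 2:11, Mast 3:17 → nearest is Mast 2
(17.5, 11) — d to each: Mast 1:20, Mast 2:10, Mast 3:12 → nearest is Mast 2
(19.5, 5) — d to each: Mast 1:28, Mast 2:14, Mast 3:20 → nearest is Mast 2
(0, 18) — d to each: Mast 1:7.5, Mast 2:18.5, Mast 3:12.5 → nearest is Mast 1
Tally — Mast 1:1, Mast 2:3. Mast 2 captures the most (3).

Mast 2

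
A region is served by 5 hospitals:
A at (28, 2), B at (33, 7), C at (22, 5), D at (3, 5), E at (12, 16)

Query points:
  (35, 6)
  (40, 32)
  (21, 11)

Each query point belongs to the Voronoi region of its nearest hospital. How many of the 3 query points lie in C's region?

1

(35, 6) — d² to each: A:65, B:5, C:170, D:1025, E:629 → nearest is B
(40, 32) — d² to each: A:1044, B:674, C:1053, D:2098, E:1040 → nearest is B
(21, 11) — d² to each: A:130, B:160, C:37, D:360, E:106 → nearest is C
1 of the 3 points has C as nearest.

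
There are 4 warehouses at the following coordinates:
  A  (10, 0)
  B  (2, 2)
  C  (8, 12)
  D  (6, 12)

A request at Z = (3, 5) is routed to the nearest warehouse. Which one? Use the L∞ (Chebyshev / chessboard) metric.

d(Z,A) = max(7, 5) = 7
d(Z,B) = max(1, 3) = 3
d(Z,C) = max(5, 7) = 7
d(Z,D) = max(3, 7) = 7
The smallest is to B, so Z lies in the Voronoi region of B.

B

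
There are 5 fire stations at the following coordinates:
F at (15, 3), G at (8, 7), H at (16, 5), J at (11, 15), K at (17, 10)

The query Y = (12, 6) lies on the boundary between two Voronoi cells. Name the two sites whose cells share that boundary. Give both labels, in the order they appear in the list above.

G and H

Squared distances from Y to each site:
|YF|² = 9 + 9 = 18
|YG|² = 16 + 1 = 17
|YH|² = 16 + 1 = 17
|YJ|² = 1 + 81 = 82
|YK|² = 25 + 16 = 41
Y is equidistant from G and H (both at squared distance 17), and every other site is strictly farther — so Y lies on the G–H Voronoi edge.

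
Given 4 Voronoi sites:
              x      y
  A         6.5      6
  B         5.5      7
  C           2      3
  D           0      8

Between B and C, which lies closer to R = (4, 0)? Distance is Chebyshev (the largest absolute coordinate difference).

d(R,B) = max(1.5, 7) = 7
d(R,C) = max(2, 3) = 3
7 > 3, so C is closer.

C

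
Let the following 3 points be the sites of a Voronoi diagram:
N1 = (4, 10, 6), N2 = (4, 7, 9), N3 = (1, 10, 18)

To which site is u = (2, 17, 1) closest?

N1

Since √ is increasing, it suffices to compare squared distances:
|uN1|² = (2−4)² + (17−10)² + (1−6)² = 4 + 49 + 25 = 78
|uN2|² = (2−4)² + (17−7)² + (1−9)² = 4 + 100 + 64 = 168
|uN3|² = (2−1)² + (17−10)² + (1−18)² = 1 + 49 + 289 = 339
The smallest is to N1, so u lies in the Voronoi region of N1.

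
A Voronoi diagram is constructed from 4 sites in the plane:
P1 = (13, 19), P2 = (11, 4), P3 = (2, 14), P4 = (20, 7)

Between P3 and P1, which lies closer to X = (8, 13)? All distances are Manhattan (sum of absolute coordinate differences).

P3

d(X,P3) = |8−2| + |13−14| = 6 + 1 = 7
d(X,P1) = |8−13| + |13−19| = 5 + 6 = 11
7 < 11, so P3 is closer.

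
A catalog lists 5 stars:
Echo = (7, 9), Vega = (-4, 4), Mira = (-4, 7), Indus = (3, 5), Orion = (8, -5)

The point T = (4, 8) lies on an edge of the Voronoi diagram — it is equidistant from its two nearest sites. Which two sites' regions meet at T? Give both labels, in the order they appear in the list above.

Echo and Indus

Squared distances from T to each site:
d²(T, Echo) = (4−7)² + (8−9)² = 9 + 1 = 10
d²(T, Vega) = (4−(-4))² + (8−4)² = 64 + 16 = 80
d²(T, Mira) = (4−(-4))² + (8−7)² = 64 + 1 = 65
d²(T, Indus) = (4−3)² + (8−5)² = 1 + 9 = 10
d²(T, Orion) = (4−8)² + (8−(-5))² = 16 + 169 = 185
T is equidistant from Echo and Indus (both at squared distance 10), and every other site is strictly farther — so T lies on the Echo–Indus Voronoi edge.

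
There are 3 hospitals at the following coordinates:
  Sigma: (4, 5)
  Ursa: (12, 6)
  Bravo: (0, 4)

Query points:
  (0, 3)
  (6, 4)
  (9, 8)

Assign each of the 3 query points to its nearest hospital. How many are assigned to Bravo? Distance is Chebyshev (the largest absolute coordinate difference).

(0, 3) — d to each: Sigma:4, Ursa:12, Bravo:1 → nearest is Bravo
(6, 4) — d to each: Sigma:2, Ursa:6, Bravo:6 → nearest is Sigma
(9, 8) — d to each: Sigma:5, Ursa:3, Bravo:9 → nearest is Ursa
1 of the 3 points has Bravo as nearest.

1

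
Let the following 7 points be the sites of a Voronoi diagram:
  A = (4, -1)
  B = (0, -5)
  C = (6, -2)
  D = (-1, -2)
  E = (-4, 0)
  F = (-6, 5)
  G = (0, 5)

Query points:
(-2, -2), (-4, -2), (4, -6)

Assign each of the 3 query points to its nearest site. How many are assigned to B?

(-2, -2) — d² to each: A:37, B:13, C:64, D:1, E:8, F:65, G:53 → nearest is D
(-4, -2) — d² to each: A:65, B:25, C:100, D:9, E:4, F:53, G:65 → nearest is E
(4, -6) — d² to each: A:25, B:17, C:20, D:41, E:100, F:221, G:137 → nearest is B
1 of the 3 points has B as nearest.

1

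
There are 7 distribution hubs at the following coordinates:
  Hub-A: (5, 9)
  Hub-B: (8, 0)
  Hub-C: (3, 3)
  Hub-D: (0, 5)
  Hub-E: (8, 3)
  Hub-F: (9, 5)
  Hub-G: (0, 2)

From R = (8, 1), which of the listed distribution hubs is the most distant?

Hub-D

Since √ is increasing, it suffices to compare squared distances:
d²(R, Hub-A) = (8−5)² + (1−9)² = 9 + 64 = 73
d²(R, Hub-B) = (8−8)² + (1−0)² = 0 + 1 = 1
d²(R, Hub-C) = (8−3)² + (1−3)² = 25 + 4 = 29
d²(R, Hub-D) = (8−0)² + (1−5)² = 64 + 16 = 80
d²(R, Hub-E) = (8−8)² + (1−3)² = 0 + 4 = 4
d²(R, Hub-F) = (8−9)² + (1−5)² = 1 + 16 = 17
d²(R, Hub-G) = (8−0)² + (1−2)² = 64 + 1 = 65
The largest is to Hub-D.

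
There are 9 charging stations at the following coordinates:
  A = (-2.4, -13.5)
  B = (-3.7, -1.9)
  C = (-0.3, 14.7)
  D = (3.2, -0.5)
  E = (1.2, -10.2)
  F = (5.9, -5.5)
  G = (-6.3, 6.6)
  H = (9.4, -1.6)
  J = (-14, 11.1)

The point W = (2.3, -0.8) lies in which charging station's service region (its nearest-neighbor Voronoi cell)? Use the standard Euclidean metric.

D

Squared Euclidean distances:
|WA|² = 22.09 + 161.29 = 183.38
|WB|² = 36 + 1.21 = 37.21
|WC|² = 6.76 + 240.25 = 247.01
|WD|² = 0.81 + 0.09 = 0.9
|WE|² = 1.21 + 88.36 = 89.57
|WF|² = 12.96 + 22.09 = 35.05
|WG|² = 73.96 + 54.76 = 128.72
|WH|² = 50.41 + 0.64 = 51.05
|WJ|² = 265.69 + 141.61 = 407.3
D is nearest.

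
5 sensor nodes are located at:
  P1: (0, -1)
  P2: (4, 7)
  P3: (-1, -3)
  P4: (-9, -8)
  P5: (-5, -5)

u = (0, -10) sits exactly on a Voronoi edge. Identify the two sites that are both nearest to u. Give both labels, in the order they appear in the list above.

P3 and P5

Squared distances from u to each site:
|uP1|² = (0−0)² + (-10−(-1))² = 0 + 81 = 81
|uP2|² = (0−4)² + (-10−7)² = 16 + 289 = 305
|uP3|² = (0−(-1))² + (-10−(-3))² = 1 + 49 = 50
|uP4|² = (0−(-9))² + (-10−(-8))² = 81 + 4 = 85
|uP5|² = (0−(-5))² + (-10−(-5))² = 25 + 25 = 50
u is equidistant from P3 and P5 (both at squared distance 50), and every other site is strictly farther — so u lies on the P3–P5 Voronoi edge.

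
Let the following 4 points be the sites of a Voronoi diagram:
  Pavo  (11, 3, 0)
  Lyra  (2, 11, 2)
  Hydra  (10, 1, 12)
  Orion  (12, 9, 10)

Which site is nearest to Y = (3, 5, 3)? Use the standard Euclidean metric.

Lyra

Since √ is increasing, it suffices to compare squared distances:
d²(Y, Pavo) = (3−11)² + (5−3)² + (3−0)² = 64 + 4 + 9 = 77
d²(Y, Lyra) = (3−2)² + (5−11)² + (3−2)² = 1 + 36 + 1 = 38
d²(Y, Hydra) = (3−10)² + (5−1)² + (3−12)² = 49 + 16 + 81 = 146
d²(Y, Orion) = (3−12)² + (5−9)² + (3−10)² = 81 + 16 + 49 = 146
Minimum is at Lyra.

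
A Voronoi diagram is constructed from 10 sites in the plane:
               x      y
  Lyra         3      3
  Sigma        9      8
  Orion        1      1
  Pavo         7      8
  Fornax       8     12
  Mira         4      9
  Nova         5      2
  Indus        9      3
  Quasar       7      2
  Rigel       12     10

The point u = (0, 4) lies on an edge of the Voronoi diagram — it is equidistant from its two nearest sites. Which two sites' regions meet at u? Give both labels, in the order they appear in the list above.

Squared distances from u to each site:
d²(u, Lyra) = (0−3)² + (4−3)² = 9 + 1 = 10
d²(u, Sigma) = (0−9)² + (4−8)² = 81 + 16 = 97
d²(u, Orion) = (0−1)² + (4−1)² = 1 + 9 = 10
d²(u, Pavo) = (0−7)² + (4−8)² = 49 + 16 = 65
d²(u, Fornax) = (0−8)² + (4−12)² = 64 + 64 = 128
d²(u, Mira) = (0−4)² + (4−9)² = 16 + 25 = 41
d²(u, Nova) = (0−5)² + (4−2)² = 25 + 4 = 29
d²(u, Indus) = (0−9)² + (4−3)² = 81 + 1 = 82
d²(u, Quasar) = (0−7)² + (4−2)² = 49 + 4 = 53
d²(u, Rigel) = (0−12)² + (4−10)² = 144 + 36 = 180
u is equidistant from Lyra and Orion (both at squared distance 10), and every other site is strictly farther — so u lies on the Lyra–Orion Voronoi edge.

Lyra and Orion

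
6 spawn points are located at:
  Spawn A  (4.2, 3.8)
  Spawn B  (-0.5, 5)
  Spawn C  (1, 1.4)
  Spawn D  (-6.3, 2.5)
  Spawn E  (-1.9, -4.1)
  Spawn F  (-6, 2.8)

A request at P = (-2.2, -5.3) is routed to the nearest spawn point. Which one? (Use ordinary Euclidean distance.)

Since √ is increasing, it suffices to compare squared distances:
d²(P, Spawn A) = 40.96 + 82.81 = 123.77
d²(P, Spawn B) = 2.89 + 106.09 = 108.98
d²(P, Spawn C) = 10.24 + 44.89 = 55.13
d²(P, Spawn D) = 16.81 + 60.84 = 77.65
d²(P, Spawn E) = 0.09 + 1.44 = 1.53
d²(P, Spawn F) = 14.44 + 65.61 = 80.05
Spawn E is nearest.

Spawn E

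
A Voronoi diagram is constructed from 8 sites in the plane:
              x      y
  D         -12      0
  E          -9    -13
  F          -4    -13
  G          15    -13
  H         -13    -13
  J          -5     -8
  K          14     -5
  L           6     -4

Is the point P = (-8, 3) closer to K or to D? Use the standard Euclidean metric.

D

Compare squared distances:
|PK|² = (-8−14)² + (3−(-5))² = 484 + 64 = 548
|PD|² = (-8−(-12))² + (3−0)² = 16 + 9 = 25
548 > 25, so D is closer.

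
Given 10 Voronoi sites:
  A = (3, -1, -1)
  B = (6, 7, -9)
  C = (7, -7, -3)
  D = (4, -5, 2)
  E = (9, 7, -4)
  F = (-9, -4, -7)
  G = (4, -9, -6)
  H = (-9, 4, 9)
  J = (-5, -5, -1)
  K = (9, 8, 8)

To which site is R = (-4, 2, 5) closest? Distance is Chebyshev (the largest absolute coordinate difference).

H

d(R,A) = max(7, 3, 6) = 7
d(R,B) = max(10, 5, 14) = 14
d(R,C) = max(11, 9, 8) = 11
d(R,D) = max(8, 7, 3) = 8
d(R,E) = max(13, 5, 9) = 13
d(R,F) = max(5, 6, 12) = 12
d(R,G) = max(8, 11, 11) = 11
d(R,H) = max(5, 2, 4) = 5
d(R,J) = max(1, 7, 6) = 7
d(R,K) = max(13, 6, 3) = 13
Minimum is at H.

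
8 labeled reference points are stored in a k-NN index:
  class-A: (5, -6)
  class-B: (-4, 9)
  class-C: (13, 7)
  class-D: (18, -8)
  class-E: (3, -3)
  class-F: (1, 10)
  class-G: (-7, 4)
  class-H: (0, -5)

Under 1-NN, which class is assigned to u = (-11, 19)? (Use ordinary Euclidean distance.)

class-B

Compare squared distances (the ordering matches that of the actual distances):
d²(u, class-A) = 256 + 625 = 881
d²(u, class-B) = 49 + 100 = 149
d²(u, class-C) = 576 + 144 = 720
d²(u, class-D) = 841 + 729 = 1570
d²(u, class-E) = 196 + 484 = 680
d²(u, class-F) = 144 + 81 = 225
d²(u, class-G) = 16 + 225 = 241
d²(u, class-H) = 121 + 576 = 697
Minimum is at class-B.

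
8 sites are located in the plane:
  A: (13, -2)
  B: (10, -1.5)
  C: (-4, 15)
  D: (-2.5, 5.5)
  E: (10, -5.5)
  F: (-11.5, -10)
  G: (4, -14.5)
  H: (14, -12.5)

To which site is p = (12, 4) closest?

Since √ is increasing, it suffices to compare squared distances:
|pA|² = 1 + 36 = 37
|pB|² = 4 + 30.25 = 34.25
|pC|² = 256 + 121 = 377
|pD|² = 210.25 + 2.25 = 212.5
|pE|² = 4 + 90.25 = 94.25
|pF|² = 552.25 + 196 = 748.25
|pG|² = 64 + 342.25 = 406.25
|pH|² = 4 + 272.25 = 276.25
B is nearest.

B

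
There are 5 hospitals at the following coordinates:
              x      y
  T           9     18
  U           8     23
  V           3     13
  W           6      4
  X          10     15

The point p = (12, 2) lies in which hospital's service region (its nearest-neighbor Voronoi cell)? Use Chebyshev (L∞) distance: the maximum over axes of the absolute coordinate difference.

d(p,T) = max(3, 16) = 16
d(p,U) = max(4, 21) = 21
d(p,V) = max(9, 11) = 11
d(p,W) = max(6, 2) = 6
d(p,X) = max(2, 13) = 13
Minimum is at W.

W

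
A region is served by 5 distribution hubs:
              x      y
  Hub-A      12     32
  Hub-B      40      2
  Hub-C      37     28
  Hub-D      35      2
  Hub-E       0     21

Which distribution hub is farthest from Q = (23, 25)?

Since √ is increasing, it suffices to compare squared distances:
d²(Q, Hub-A) = (23−12)² + (25−32)² = 121 + 49 = 170
d²(Q, Hub-B) = (23−40)² + (25−2)² = 289 + 529 = 818
d²(Q, Hub-C) = (23−37)² + (25−28)² = 196 + 9 = 205
d²(Q, Hub-D) = (23−35)² + (25−2)² = 144 + 529 = 673
d²(Q, Hub-E) = (23−0)² + (25−21)² = 529 + 16 = 545
The largest is to Hub-B.

Hub-B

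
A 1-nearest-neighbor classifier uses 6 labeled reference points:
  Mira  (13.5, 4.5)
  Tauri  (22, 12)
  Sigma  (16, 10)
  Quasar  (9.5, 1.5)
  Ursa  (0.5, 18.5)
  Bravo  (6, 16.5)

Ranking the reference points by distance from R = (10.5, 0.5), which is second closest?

Mira

Since √ is increasing, it suffices to compare squared distances:
d²(R, Mira) = (10.5−13.5)² + (0.5−4.5)² = 9 + 16 = 25
d²(R, Tauri) = (10.5−22)² + (0.5−12)² = 132.25 + 132.25 = 264.5
d²(R, Sigma) = (10.5−16)² + (0.5−10)² = 30.25 + 90.25 = 120.5
d²(R, Quasar) = (10.5−9.5)² + (0.5−1.5)² = 1 + 1 = 2
d²(R, Ursa) = (10.5−0.5)² + (0.5−18.5)² = 100 + 324 = 424
d²(R, Bravo) = (10.5−6)² + (0.5−16.5)² = 20.25 + 256 = 276.25
Sorted ascending: Quasar, Mira, Sigma, … — the second-nearest is Mira.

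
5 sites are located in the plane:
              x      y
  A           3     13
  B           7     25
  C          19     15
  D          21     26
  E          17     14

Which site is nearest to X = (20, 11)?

Since √ is increasing, it suffices to compare squared distances:
|XA|² = (20−3)² + (11−13)² = 289 + 4 = 293
|XB|² = (20−7)² + (11−25)² = 169 + 196 = 365
|XC|² = (20−19)² + (11−15)² = 1 + 16 = 17
|XD|² = (20−21)² + (11−26)² = 1 + 225 = 226
|XE|² = (20−17)² + (11−14)² = 9 + 9 = 18
The smallest is to C, so X lies in the Voronoi region of C.

C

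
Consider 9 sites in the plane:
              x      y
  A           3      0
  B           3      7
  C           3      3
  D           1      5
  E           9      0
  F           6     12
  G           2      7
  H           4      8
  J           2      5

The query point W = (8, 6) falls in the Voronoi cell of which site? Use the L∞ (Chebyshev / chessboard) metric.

H

d(W,A) = max(5, 6) = 6
d(W,B) = max(5, 1) = 5
d(W,C) = max(5, 3) = 5
d(W,D) = max(7, 1) = 7
d(W,E) = max(1, 6) = 6
d(W,F) = max(2, 6) = 6
d(W,G) = max(6, 1) = 6
d(W,H) = max(4, 2) = 4
d(W,J) = max(6, 1) = 6
Minimum is at H.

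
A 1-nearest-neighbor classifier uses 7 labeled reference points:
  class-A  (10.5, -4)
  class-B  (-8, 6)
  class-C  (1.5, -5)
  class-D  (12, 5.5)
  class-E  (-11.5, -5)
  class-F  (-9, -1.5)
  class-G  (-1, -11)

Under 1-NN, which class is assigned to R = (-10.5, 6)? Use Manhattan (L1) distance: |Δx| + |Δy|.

d(R, class-A) = 21 + 10 = 31
d(R, class-B) = 2.5 + 0 = 2.5
d(R, class-C) = 12 + 11 = 23
d(R, class-D) = 22.5 + 0.5 = 23
d(R, class-E) = 1 + 11 = 12
d(R, class-F) = 1.5 + 7.5 = 9
d(R, class-G) = 9.5 + 17 = 26.5
The smallest is to class-B, so R lies in the Voronoi region of class-B.

class-B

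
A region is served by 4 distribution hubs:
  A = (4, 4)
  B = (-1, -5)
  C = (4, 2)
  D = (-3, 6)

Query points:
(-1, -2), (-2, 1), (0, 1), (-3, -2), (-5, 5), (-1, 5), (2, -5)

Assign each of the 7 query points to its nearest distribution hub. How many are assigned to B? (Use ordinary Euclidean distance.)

3

(-1, -2) — d² to each: A:61, B:9, C:41, D:68 → nearest is B
(-2, 1) — d² to each: A:45, B:37, C:37, D:26 → nearest is D
(0, 1) — d² to each: A:25, B:37, C:17, D:34 → nearest is C
(-3, -2) — d² to each: A:85, B:13, C:65, D:64 → nearest is B
(-5, 5) — d² to each: A:82, B:116, C:90, D:5 → nearest is D
(-1, 5) — d² to each: A:26, B:100, C:34, D:5 → nearest is D
(2, -5) — d² to each: A:85, B:9, C:53, D:146 → nearest is B
3 of the 7 points have B as nearest.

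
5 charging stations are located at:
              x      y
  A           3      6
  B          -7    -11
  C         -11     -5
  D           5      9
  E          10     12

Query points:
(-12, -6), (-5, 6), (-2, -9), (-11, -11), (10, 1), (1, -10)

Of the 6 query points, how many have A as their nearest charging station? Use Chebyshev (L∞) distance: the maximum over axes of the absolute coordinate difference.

(-12, -6) — d to each: A:15, B:5, C:1, D:17, E:22 → nearest is C
(-5, 6) — d to each: A:8, B:17, C:11, D:10, E:15 → nearest is A
(-2, -9) — d to each: A:15, B:5, C:9, D:18, E:21 → nearest is B
(-11, -11) — d to each: A:17, B:4, C:6, D:20, E:23 → nearest is B
(10, 1) — d to each: A:7, B:17, C:21, D:8, E:11 → nearest is A
(1, -10) — d to each: A:16, B:8, C:12, D:19, E:22 → nearest is B
2 of the 6 points have A as nearest.

2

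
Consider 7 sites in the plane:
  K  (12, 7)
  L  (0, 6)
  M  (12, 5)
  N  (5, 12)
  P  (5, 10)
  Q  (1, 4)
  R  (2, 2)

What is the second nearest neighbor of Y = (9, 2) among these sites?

K

Since √ is increasing, it suffices to compare squared distances:
|YK|² = 9 + 25 = 34
|YL|² = 81 + 16 = 97
|YM|² = 9 + 9 = 18
|YN|² = 16 + 100 = 116
|YP|² = 16 + 64 = 80
|YQ|² = 64 + 4 = 68
|YR|² = 49 + 0 = 49
Sorted ascending: M, K, R, … — the second-nearest is K.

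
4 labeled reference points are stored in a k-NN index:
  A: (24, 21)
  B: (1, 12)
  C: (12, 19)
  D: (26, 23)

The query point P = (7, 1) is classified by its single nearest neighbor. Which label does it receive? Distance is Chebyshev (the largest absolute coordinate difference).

d(P,A) = max(17, 20) = 20
d(P,B) = max(6, 11) = 11
d(P,C) = max(5, 18) = 18
d(P,D) = max(19, 22) = 22
The smallest is to B, so P lies in the Voronoi region of B.

B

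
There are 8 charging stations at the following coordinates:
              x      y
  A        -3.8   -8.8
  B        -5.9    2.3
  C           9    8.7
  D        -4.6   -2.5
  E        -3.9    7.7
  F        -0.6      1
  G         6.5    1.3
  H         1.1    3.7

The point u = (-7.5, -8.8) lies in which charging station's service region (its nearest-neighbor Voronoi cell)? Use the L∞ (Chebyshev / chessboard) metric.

d(u,A) = max(3.7, 0) = 3.7
d(u,B) = max(1.6, 11.1) = 11.1
d(u,C) = max(16.5, 17.5) = 17.5
d(u,D) = max(2.9, 6.3) = 6.3
d(u,E) = max(3.6, 16.5) = 16.5
d(u,F) = max(6.9, 9.8) = 9.8
d(u,G) = max(14, 10.1) = 14
d(u,H) = max(8.6, 12.5) = 12.5
The smallest is to A, so u lies in the Voronoi region of A.

A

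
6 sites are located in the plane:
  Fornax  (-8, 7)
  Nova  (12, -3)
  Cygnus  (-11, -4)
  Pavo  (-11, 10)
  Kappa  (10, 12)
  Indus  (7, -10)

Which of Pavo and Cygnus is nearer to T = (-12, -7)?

Compare squared distances:
d²(T, Pavo) = (-12−(-11))² + (-7−10)² = 1 + 289 = 290
d²(T, Cygnus) = (-12−(-11))² + (-7−(-4))² = 1 + 9 = 10
290 > 10, so Cygnus is closer.

Cygnus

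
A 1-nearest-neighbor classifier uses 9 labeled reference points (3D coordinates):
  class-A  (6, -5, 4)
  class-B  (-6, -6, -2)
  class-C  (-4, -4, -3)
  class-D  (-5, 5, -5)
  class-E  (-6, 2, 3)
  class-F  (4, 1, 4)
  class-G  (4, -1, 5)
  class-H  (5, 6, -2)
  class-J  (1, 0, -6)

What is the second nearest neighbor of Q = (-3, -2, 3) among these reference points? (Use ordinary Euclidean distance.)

Compare squared distances (the ordering matches that of the actual distances):
d²(Q, class-A) = (-3−6)² + (-2−(-5))² + (3−4)² = 81 + 9 + 1 = 91
d²(Q, class-B) = (-3−(-6))² + (-2−(-6))² + (3−(-2))² = 9 + 16 + 25 = 50
d²(Q, class-C) = (-3−(-4))² + (-2−(-4))² + (3−(-3))² = 1 + 4 + 36 = 41
d²(Q, class-D) = (-3−(-5))² + (-2−5)² + (3−(-5))² = 4 + 49 + 64 = 117
d²(Q, class-E) = (-3−(-6))² + (-2−2)² + (3−3)² = 9 + 16 + 0 = 25
d²(Q, class-F) = (-3−4)² + (-2−1)² + (3−4)² = 49 + 9 + 1 = 59
d²(Q, class-G) = (-3−4)² + (-2−(-1))² + (3−5)² = 49 + 1 + 4 = 54
d²(Q, class-H) = (-3−5)² + (-2−6)² + (3−(-2))² = 64 + 64 + 25 = 153
d²(Q, class-J) = (-3−1)² + (-2−0)² + (3−(-6))² = 16 + 4 + 81 = 101
Sorted ascending: class-E, class-C, class-B, … — the second-nearest is class-C.

class-C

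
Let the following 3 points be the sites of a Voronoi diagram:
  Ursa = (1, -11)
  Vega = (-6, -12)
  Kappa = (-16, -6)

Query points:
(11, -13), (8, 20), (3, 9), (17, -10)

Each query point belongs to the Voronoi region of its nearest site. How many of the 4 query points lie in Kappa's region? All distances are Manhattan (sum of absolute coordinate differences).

0

(11, -13) — d to each: Ursa:12, Vega:18, Kappa:34 → nearest is Ursa
(8, 20) — d to each: Ursa:38, Vega:46, Kappa:50 → nearest is Ursa
(3, 9) — d to each: Ursa:22, Vega:30, Kappa:34 → nearest is Ursa
(17, -10) — d to each: Ursa:17, Vega:25, Kappa:37 → nearest is Ursa
0 of the 4 points have Kappa as nearest.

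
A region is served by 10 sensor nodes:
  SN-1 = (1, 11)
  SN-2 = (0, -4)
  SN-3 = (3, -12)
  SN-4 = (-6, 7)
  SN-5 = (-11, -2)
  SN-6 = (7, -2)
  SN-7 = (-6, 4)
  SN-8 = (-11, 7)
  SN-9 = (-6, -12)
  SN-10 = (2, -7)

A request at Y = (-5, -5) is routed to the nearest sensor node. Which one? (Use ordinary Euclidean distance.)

SN-2

Since √ is increasing, it suffices to compare squared distances:
d²(Y, SN-1) = 36 + 256 = 292
d²(Y, SN-2) = 25 + 1 = 26
d²(Y, SN-3) = 64 + 49 = 113
d²(Y, SN-4) = 1 + 144 = 145
d²(Y, SN-5) = 36 + 9 = 45
d²(Y, SN-6) = 144 + 9 = 153
d²(Y, SN-7) = 1 + 81 = 82
d²(Y, SN-8) = 36 + 144 = 180
d²(Y, SN-9) = 1 + 49 = 50
d²(Y, SN-10) = 49 + 4 = 53
Minimum is at SN-2.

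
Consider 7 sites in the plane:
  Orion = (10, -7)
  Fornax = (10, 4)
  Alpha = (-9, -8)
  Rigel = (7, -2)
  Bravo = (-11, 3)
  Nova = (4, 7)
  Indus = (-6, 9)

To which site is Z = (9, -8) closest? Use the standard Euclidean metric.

Orion

Since √ is increasing, it suffices to compare squared distances:
d²(Z, Orion) = 1 + 1 = 2
d²(Z, Fornax) = 1 + 144 = 145
d²(Z, Alpha) = 324 + 0 = 324
d²(Z, Rigel) = 4 + 36 = 40
d²(Z, Bravo) = 400 + 121 = 521
d²(Z, Nova) = 25 + 225 = 250
d²(Z, Indus) = 225 + 289 = 514
The smallest is to Orion, so Z lies in the Voronoi region of Orion.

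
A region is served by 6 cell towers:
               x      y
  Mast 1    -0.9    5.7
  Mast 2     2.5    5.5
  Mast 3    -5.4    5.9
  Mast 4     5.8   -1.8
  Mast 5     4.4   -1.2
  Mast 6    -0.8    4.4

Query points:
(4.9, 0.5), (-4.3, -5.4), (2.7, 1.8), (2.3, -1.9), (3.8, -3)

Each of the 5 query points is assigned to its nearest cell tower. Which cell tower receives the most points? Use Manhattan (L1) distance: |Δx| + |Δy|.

Mast 5

(4.9, 0.5) — d to each: Mast 1:11, Mast 2:7.4, Mast 3:15.7, Mast 4:3.2, Mast 5:2.2, Mast 6:9.6 → nearest is Mast 5
(-4.3, -5.4) — d to each: Mast 1:14.5, Mast 2:17.7, Mast 3:12.4, Mast 4:13.7, Mast 5:12.9, Mast 6:13.3 → nearest is Mast 3
(2.7, 1.8) — d to each: Mast 1:7.5, Mast 2:3.9, Mast 3:12.2, Mast 4:6.7, Mast 5:4.7, Mast 6:6.1 → nearest is Mast 2
(2.3, -1.9) — d to each: Mast 1:10.8, Mast 2:7.6, Mast 3:15.5, Mast 4:3.6, Mast 5:2.8, Mast 6:9.4 → nearest is Mast 5
(3.8, -3) — d to each: Mast 1:13.4, Mast 2:9.8, Mast 3:18.1, Mast 4:3.2, Mast 5:2.4, Mast 6:12 → nearest is Mast 5
Tally — Mast 2:1, Mast 3:1, Mast 5:3. Mast 5 captures the most (3).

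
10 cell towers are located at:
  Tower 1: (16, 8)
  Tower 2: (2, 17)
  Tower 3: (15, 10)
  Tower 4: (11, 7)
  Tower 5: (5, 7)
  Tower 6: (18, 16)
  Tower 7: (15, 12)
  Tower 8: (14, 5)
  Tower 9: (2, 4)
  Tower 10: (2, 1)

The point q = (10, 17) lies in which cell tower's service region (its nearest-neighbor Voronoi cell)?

Tower 7

Since √ is increasing, it suffices to compare squared distances:
d²(q, Tower 1) = (10−16)² + (17−8)² = 36 + 81 = 117
d²(q, Tower 2) = (10−2)² + (17−17)² = 64 + 0 = 64
d²(q, Tower 3) = (10−15)² + (17−10)² = 25 + 49 = 74
d²(q, Tower 4) = (10−11)² + (17−7)² = 1 + 100 = 101
d²(q, Tower 5) = (10−5)² + (17−7)² = 25 + 100 = 125
d²(q, Tower 6) = (10−18)² + (17−16)² = 64 + 1 = 65
d²(q, Tower 7) = (10−15)² + (17−12)² = 25 + 25 = 50
d²(q, Tower 8) = (10−14)² + (17−5)² = 16 + 144 = 160
d²(q, Tower 9) = (10−2)² + (17−4)² = 64 + 169 = 233
d²(q, Tower 10) = (10−2)² + (17−1)² = 64 + 256 = 320
The smallest is to Tower 7, so q lies in the Voronoi region of Tower 7.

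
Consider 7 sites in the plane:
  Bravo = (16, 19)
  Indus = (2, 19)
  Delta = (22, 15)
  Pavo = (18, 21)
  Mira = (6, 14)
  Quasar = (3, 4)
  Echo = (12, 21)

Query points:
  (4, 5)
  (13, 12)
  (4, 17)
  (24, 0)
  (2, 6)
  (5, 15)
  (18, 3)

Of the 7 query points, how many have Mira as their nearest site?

2

(4, 5) — d² to each: Bravo:340, Indus:200, Delta:424, Pavo:452, Mira:85, Quasar:2, Echo:320 → nearest is Quasar
(13, 12) — d² to each: Bravo:58, Indus:170, Delta:90, Pavo:106, Mira:53, Quasar:164, Echo:82 → nearest is Mira
(4, 17) — d² to each: Bravo:148, Indus:8, Delta:328, Pavo:212, Mira:13, Quasar:170, Echo:80 → nearest is Indus
(24, 0) — d² to each: Bravo:425, Indus:845, Delta:229, Pavo:477, Mira:520, Quasar:457, Echo:585 → nearest is Delta
(2, 6) — d² to each: Bravo:365, Indus:169, Delta:481, Pavo:481, Mira:80, Quasar:5, Echo:325 → nearest is Quasar
(5, 15) — d² to each: Bravo:137, Indus:25, Delta:289, Pavo:205, Mira:2, Quasar:125, Echo:85 → nearest is Mira
(18, 3) — d² to each: Bravo:260, Indus:512, Delta:160, Pavo:324, Mira:265, Quasar:226, Echo:360 → nearest is Delta
2 of the 7 points have Mira as nearest.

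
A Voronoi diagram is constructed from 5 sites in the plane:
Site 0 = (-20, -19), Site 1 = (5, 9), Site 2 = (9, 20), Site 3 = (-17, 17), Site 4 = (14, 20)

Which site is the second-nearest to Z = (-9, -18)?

Compare squared distances (the ordering matches that of the actual distances):
d²(Z, Site 0) = (-9−(-20))² + (-18−(-19))² = 121 + 1 = 122
d²(Z, Site 1) = (-9−5)² + (-18−9)² = 196 + 729 = 925
d²(Z, Site 2) = (-9−9)² + (-18−20)² = 324 + 1444 = 1768
d²(Z, Site 3) = (-9−(-17))² + (-18−17)² = 64 + 1225 = 1289
d²(Z, Site 4) = (-9−14)² + (-18−20)² = 529 + 1444 = 1973
Sorted ascending: Site 0, Site 1, Site 3, … — the second-nearest is Site 1.

Site 1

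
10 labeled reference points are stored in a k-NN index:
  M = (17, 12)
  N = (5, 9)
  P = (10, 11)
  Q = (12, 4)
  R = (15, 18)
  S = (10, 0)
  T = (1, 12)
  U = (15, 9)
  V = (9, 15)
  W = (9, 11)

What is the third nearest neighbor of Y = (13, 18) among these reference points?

Since √ is increasing, it suffices to compare squared distances:
|YM|² = (13−17)² + (18−12)² = 16 + 36 = 52
|YN|² = (13−5)² + (18−9)² = 64 + 81 = 145
|YP|² = (13−10)² + (18−11)² = 9 + 49 = 58
|YQ|² = (13−12)² + (18−4)² = 1 + 196 = 197
|YR|² = (13−15)² + (18−18)² = 4 + 0 = 4
|YS|² = (13−10)² + (18−0)² = 9 + 324 = 333
|YT|² = (13−1)² + (18−12)² = 144 + 36 = 180
|YU|² = (13−15)² + (18−9)² = 4 + 81 = 85
|YV|² = (13−9)² + (18−15)² = 16 + 9 = 25
|YW|² = (13−9)² + (18−11)² = 16 + 49 = 65
Sorted ascending: R, V, M, P, … — the third-nearest is M.

M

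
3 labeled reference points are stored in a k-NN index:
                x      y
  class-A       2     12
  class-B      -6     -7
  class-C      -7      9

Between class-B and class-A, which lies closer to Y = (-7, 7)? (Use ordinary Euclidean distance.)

class-A

Compare squared distances:
d²(Y, class-B) = (-7−(-6))² + (7−(-7))² = 1 + 196 = 197
d²(Y, class-A) = (-7−2)² + (7−12)² = 81 + 25 = 106
197 > 106, so class-A is closer.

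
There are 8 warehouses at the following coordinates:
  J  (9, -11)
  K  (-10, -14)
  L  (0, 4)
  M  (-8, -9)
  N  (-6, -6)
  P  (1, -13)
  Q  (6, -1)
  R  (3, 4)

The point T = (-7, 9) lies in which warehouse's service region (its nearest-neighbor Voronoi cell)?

L

Squared Euclidean distances:
|TJ|² = 256 + 400 = 656
|TK|² = 9 + 529 = 538
|TL|² = 49 + 25 = 74
|TM|² = 1 + 324 = 325
|TN|² = 1 + 225 = 226
|TP|² = 64 + 484 = 548
|TQ|² = 169 + 100 = 269
|TR|² = 100 + 25 = 125
L is nearest.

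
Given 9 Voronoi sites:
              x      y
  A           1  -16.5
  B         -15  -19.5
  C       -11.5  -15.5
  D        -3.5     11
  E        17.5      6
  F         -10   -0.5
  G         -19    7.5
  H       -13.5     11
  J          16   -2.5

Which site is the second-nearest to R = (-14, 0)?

Compare squared distances (the ordering matches that of the actual distances):
|RA|² = 225 + 272.25 = 497.25
|RB|² = 1 + 380.25 = 381.25
|RC|² = 6.25 + 240.25 = 246.5
|RD|² = 110.25 + 121 = 231.25
|RE|² = 992.25 + 36 = 1028.25
|RF|² = 16 + 0.25 = 16.25
|RG|² = 25 + 56.25 = 81.25
|RH|² = 0.25 + 121 = 121.25
|RJ|² = 900 + 6.25 = 906.25
Sorted ascending: F, G, H, … — the second-nearest is G.

G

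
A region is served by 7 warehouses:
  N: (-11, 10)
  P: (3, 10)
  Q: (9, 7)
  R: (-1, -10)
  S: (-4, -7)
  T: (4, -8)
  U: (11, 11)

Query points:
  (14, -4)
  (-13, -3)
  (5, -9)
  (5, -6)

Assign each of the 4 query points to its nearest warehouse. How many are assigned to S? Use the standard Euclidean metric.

(14, -4) — d² to each: N:821, P:317, Q:146, R:261, S:333, T:116, U:234 → nearest is T
(-13, -3) — d² to each: N:173, P:425, Q:584, R:193, S:97, T:314, U:772 → nearest is S
(5, -9) — d² to each: N:617, P:365, Q:272, R:37, S:85, T:2, U:436 → nearest is T
(5, -6) — d² to each: N:512, P:260, Q:185, R:52, S:82, T:5, U:325 → nearest is T
1 of the 4 points has S as nearest.

1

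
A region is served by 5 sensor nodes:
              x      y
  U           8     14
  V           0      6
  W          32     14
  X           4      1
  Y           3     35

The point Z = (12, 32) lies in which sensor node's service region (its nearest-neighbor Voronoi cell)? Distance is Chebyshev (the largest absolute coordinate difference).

Y

d(Z,U) = max(4, 18) = 18
d(Z,V) = max(12, 26) = 26
d(Z,W) = max(20, 18) = 20
d(Z,X) = max(8, 31) = 31
d(Z,Y) = max(9, 3) = 9
The smallest is to Y, so Z lies in the Voronoi region of Y.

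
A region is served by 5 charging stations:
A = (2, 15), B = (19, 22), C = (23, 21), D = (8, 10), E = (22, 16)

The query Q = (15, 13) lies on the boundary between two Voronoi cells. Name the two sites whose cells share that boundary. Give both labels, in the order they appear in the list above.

Squared distances from Q to each site:
|QA|² = (15−2)² + (13−15)² = 169 + 4 = 173
|QB|² = (15−19)² + (13−22)² = 16 + 81 = 97
|QC|² = (15−23)² + (13−21)² = 64 + 64 = 128
|QD|² = (15−8)² + (13−10)² = 49 + 9 = 58
|QE|² = (15−22)² + (13−16)² = 49 + 9 = 58
Q is equidistant from D and E (both at squared distance 58), and every other site is strictly farther — so Q lies on the D–E Voronoi edge.

D and E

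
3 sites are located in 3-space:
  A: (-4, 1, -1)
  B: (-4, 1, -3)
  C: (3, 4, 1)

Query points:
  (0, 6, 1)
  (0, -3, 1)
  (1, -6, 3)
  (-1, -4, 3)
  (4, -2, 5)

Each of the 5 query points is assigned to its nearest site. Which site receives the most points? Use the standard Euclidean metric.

A

(0, 6, 1) — d² to each: A:45, B:57, C:13 → nearest is C
(0, -3, 1) — d² to each: A:36, B:48, C:58 → nearest is A
(1, -6, 3) — d² to each: A:90, B:110, C:108 → nearest is A
(-1, -4, 3) — d² to each: A:50, B:70, C:84 → nearest is A
(4, -2, 5) — d² to each: A:109, B:137, C:53 → nearest is C
Tally — A:3, C:2. A captures the most (3).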